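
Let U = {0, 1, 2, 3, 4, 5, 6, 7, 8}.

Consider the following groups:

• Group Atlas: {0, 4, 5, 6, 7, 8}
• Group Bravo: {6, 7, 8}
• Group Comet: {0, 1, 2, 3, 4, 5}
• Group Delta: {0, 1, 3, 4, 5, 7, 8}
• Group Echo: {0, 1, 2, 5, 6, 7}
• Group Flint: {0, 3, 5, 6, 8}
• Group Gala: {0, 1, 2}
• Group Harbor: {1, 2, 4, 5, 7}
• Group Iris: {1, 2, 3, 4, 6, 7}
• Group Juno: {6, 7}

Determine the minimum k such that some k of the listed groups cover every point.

2

Delta and Echo together: Delta ∪ Echo = {0, 1, 2, 3, 4, 5, 6, 7, 8} — every point is covered.
No single group has all 9 points (the largest, Delta, has 7), so 2 is optimal.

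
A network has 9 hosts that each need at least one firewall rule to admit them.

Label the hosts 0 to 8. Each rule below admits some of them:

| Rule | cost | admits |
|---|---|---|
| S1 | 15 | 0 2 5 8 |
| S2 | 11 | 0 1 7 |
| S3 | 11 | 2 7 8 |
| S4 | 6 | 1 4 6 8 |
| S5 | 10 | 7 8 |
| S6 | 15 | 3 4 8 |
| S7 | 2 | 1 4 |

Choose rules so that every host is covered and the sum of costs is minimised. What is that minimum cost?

46

S1, S4, S5, S6 together cover every host (S1 ∪ S4 ∪ S5 ∪ S6 = {0, 1, 2, 3, 4, 5, 6, 7, 8}); total cost 15 + 6 + 10 + 15 = 46.
The greedy pick S7, S4, S1, S5, S6 costs 48; no covering selection beats 46.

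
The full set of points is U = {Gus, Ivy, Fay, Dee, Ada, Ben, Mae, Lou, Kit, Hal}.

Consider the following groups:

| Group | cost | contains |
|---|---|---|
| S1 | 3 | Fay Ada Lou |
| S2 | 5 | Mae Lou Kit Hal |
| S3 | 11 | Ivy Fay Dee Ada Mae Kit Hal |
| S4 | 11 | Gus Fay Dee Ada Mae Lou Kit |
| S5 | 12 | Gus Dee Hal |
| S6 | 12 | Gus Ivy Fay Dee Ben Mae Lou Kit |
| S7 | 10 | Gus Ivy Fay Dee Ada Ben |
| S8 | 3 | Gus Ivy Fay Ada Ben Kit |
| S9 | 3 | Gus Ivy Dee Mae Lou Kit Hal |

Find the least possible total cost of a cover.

S8, S9 together cover every point (S8 ∪ S9 = {Gus, Ivy, Fay, Dee, Ada, Ben, Mae, Lou, Kit, Hal}); total cost 3 + 3 = 6.
No covering selection has total cost below 6.

6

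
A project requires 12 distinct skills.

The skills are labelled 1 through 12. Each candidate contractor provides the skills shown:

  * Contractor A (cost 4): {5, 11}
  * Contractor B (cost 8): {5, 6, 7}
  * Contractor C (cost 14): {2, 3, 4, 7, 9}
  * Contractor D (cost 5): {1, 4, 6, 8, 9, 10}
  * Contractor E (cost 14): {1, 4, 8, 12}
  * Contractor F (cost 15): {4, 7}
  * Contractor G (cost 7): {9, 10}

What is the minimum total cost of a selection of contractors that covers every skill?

A, C, D, E together cover every skill (A ∪ C ∪ D ∪ E = {1, 2, 3, 4, 5, 6, 7, 8, 9, 10, 11, 12}); total cost 4 + 14 + 5 + 14 = 37.
No covering selection has total cost below 37.

37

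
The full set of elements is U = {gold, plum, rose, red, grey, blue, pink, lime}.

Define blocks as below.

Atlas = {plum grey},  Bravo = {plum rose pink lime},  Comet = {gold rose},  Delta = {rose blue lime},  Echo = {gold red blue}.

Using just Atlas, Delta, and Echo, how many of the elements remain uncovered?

1

Union of Atlas, Delta, Echo = {gold, plum, rose, red, grey, blue, lime}.
Not covered: pink — 1 element.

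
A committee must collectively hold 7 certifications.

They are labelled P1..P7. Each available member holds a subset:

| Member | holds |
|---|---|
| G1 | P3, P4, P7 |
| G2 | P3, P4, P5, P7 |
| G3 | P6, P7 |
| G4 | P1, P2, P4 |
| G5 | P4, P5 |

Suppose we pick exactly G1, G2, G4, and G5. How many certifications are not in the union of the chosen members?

1

Union of G1, G2, G4, G5 = {P1, P2, P3, P4, P5, P7}.
Not covered: P6 — 1 certification.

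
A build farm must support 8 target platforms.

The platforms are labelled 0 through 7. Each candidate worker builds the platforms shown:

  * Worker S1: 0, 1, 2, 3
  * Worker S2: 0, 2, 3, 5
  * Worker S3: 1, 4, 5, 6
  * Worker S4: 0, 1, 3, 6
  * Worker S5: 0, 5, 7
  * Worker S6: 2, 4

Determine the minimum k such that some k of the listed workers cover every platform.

3

Take {S4, S5, S6}. Their union is {0, 1, 2, 3, 4, 5, 6, 7}, which is all 8 platforms.
Only S5 contains 7, so S5 is forced; the remaining 5 platforms need at least 2 more workers (each remaining worker adds at most 3) — so at least 3 workers are needed, and 3 is optimal.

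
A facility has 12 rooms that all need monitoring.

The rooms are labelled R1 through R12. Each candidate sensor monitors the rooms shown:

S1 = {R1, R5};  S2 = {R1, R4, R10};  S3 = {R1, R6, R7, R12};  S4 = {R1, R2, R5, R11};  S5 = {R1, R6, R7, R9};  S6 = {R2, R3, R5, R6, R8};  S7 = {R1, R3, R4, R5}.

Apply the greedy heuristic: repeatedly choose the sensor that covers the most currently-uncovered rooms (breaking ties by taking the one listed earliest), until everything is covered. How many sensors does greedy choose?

5

Greedy: pick S6 (covers 5 new) → pick S2 (covers 3 new) → pick S3 (covers 2 new) → pick S4 (covers 1 new) → pick S5 (covers 1 new). Total picks: 5.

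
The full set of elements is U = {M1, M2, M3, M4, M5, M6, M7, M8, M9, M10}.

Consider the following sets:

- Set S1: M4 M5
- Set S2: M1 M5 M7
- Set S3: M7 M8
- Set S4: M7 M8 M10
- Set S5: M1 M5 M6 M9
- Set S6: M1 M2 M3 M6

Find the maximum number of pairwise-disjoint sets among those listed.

S1, S4, S6 are pairwise disjoint (S1={M4,M5}; S4={M7,M8,M10}; S6={M1,M2,M3,M6}).
Every remaining set overlaps one of these, and no 4 of the listed sets are pairwise disjoint, so 3 is the maximum.

3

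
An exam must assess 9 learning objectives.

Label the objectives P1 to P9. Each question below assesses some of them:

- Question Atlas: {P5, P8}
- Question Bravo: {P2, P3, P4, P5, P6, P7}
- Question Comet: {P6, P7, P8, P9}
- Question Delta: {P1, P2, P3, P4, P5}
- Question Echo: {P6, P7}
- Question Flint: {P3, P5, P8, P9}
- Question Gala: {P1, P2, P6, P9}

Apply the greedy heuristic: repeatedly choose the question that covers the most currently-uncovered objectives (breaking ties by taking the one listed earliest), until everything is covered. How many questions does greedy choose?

3

Greedy: pick Bravo (covers 6 new) → pick Comet (covers 2 new) → pick Delta (covers 1 new). Total picks: 3.
(The true minimum cover uses only 2 questions, so greedy is not optimal here.)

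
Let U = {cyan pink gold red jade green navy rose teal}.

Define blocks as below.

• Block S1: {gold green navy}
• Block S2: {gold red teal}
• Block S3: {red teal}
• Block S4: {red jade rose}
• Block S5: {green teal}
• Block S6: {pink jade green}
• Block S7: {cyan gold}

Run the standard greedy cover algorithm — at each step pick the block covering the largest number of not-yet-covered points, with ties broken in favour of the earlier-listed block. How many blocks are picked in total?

5

Greedy: pick S1 (covers 3 new) → pick S4 (covers 3 new) → pick S2 (covers 1 new) → pick S6 (covers 1 new) → pick S7 (covers 1 new). Total picks: 5.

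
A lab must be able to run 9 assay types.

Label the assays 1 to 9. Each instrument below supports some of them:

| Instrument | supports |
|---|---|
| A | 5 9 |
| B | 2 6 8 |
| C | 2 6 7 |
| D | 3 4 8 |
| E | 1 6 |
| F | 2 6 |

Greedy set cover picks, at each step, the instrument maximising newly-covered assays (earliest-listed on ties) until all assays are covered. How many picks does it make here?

Greedy: pick B (covers 3 new) → pick A (covers 2 new) → pick D (covers 2 new) → pick C (covers 1 new) → pick E (covers 1 new). Total picks: 5.
(The true minimum cover uses only 4 instruments, so greedy is not optimal here.)

5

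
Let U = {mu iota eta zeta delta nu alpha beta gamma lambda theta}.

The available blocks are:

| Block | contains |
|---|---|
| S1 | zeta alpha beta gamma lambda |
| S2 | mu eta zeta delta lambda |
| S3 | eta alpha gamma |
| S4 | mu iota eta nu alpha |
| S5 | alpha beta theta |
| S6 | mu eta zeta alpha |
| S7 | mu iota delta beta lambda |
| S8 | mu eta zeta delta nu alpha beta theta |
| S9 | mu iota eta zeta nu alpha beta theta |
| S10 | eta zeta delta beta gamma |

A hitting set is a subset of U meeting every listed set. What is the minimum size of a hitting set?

Take H = {delta, alpha}. Each listed block contains at least one of these, so H is a hitting set of size 2.
The blocks S2, S5 are pairwise disjoint, so any hitting set needs a separate item for each — at least 2. Hence 2 is optimal.

2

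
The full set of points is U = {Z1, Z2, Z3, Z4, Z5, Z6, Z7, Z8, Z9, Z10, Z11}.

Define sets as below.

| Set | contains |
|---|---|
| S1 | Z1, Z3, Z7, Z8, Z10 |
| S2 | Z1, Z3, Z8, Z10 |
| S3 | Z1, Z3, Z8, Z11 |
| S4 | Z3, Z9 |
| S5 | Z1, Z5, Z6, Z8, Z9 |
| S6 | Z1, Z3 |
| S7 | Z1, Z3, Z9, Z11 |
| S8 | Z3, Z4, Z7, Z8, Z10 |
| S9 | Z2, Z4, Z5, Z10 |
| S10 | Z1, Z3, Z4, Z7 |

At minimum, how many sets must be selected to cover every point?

4

S5 and S7 and S8 and S9 together: S5 ∪ S7 ∪ S8 ∪ S9 = {Z1, Z2, Z3, Z4, Z5, Z6, Z7, Z8, Z9, Z10, Z11} — every point is covered.
No 3 of the 10 sets cover everything (all 120 combinations miss at least one point), so 4 is optimal.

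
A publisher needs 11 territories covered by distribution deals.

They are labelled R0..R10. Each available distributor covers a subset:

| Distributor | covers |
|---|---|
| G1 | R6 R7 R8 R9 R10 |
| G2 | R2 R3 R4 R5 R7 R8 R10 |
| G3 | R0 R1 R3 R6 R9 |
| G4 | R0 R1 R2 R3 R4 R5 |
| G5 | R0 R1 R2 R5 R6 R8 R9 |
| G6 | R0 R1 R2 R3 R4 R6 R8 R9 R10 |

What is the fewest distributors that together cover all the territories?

2

Take {G2, G3}. Their union is {R0, R1, R2, R3, R4, R5, R6, R7, R8, R9, R10}, which is all 11 territories.
No single distributor has all 11 territories (the largest, G6, has 9), so 2 is optimal.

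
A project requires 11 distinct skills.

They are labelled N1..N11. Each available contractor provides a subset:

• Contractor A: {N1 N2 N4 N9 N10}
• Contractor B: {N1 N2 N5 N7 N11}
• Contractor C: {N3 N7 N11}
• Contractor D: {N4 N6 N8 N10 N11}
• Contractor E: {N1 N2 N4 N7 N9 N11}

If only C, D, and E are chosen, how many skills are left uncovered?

1

Union of C, D, E = {N1, N2, N3, N4, N6, N7, N8, N9, N10, N11}.
Not covered: N5 — 1 skill.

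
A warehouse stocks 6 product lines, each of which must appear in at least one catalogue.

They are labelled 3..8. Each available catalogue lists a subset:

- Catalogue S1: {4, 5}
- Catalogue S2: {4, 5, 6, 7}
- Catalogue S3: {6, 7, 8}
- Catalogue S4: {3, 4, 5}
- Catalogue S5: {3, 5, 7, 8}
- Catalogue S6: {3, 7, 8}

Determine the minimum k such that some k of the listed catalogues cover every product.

Take {S2, S5}. Their union is {3, 4, 5, 6, 7, 8}, which is all 6 products.
No single catalogue has all 6 products (the largest, S2, has 4), so 2 is optimal.

2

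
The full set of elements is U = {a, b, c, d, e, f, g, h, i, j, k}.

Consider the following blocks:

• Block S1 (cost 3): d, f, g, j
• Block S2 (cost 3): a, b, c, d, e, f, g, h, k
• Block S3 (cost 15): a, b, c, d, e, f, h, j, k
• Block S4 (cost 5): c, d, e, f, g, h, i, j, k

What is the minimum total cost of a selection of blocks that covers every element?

S2, S4 together cover every element (S2 ∪ S4 = {a, b, c, d, e, f, g, h, i, j, k}); total cost 3 + 5 = 8.
No covering selection has total cost below 8.

8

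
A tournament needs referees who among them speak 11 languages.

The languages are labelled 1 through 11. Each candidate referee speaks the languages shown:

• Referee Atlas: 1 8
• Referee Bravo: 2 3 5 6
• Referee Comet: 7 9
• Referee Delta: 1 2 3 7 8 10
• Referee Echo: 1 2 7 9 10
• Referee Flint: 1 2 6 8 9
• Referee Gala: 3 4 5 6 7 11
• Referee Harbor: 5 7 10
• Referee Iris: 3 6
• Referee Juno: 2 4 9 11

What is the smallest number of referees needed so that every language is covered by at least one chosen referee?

Delta and Flint and Gala together: Delta ∪ Flint ∪ Gala = {1, 2, 3, 4, 5, 6, 7, 8, 9, 10, 11} — every language is covered.
No 2 of the 10 referees cover everything (all 45 combinations miss at least one language), so 3 is optimal.

3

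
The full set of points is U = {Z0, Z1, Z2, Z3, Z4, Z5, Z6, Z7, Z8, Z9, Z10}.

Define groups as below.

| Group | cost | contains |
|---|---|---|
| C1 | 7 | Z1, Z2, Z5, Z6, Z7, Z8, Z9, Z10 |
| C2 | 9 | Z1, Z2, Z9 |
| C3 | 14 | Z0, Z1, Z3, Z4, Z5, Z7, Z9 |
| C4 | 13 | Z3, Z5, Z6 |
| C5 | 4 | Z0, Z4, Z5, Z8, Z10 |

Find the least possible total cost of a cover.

C1, C3 together cover every point (C1 ∪ C3 = {Z0, Z1, Z2, Z3, Z4, Z5, Z6, Z7, Z8, Z9, Z10}); total cost 7 + 14 = 21.
The greedy pick C5, C1, C4 costs 24; no covering selection beats 21.

21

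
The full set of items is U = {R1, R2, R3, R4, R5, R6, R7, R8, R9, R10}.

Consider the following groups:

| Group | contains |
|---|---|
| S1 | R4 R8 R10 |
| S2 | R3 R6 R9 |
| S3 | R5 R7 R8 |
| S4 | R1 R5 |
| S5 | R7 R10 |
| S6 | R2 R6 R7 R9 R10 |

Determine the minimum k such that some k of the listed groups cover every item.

4

S1 and S2 and S4 and S6 together: S1 ∪ S2 ∪ S4 ∪ S6 = {R1, R2, R3, R4, R5, R6, R7, R8, R9, R10} — every item is covered.
Only S6 contains R2, so S6 is forced; the remaining 5 items need at least 3 more groups (each remaining group adds at most 2) — so at least 4 groups are needed, and 4 is optimal.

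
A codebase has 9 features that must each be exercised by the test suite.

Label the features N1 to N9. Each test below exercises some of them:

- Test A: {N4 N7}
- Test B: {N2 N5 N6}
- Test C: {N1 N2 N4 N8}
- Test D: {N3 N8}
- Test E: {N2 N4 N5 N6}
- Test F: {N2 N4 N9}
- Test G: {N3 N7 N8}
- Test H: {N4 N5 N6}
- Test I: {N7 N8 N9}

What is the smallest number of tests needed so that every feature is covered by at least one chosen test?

B and C and D and I together: B ∪ C ∪ D ∪ I = {N1, N2, N3, N4, N5, N6, N7, N8, N9} — every feature is covered.
Only C contains N1, so C is forced; the remaining 5 features need at least 3 more tests (each remaining test adds at most 2) — so at least 4 tests are needed, and 4 is optimal.

4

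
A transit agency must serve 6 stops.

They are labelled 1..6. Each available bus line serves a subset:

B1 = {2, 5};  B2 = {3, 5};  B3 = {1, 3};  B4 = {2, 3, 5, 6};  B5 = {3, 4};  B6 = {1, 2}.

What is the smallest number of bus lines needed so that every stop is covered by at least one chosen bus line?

3

B3 and B4 and B5 together: B3 ∪ B4 ∪ B5 = {1, 2, 3, 4, 5, 6} — every stop is covered.
Only B5 contains 4, so B5 is forced; the remaining 4 stops need at least 2 more bus lines (each remaining bus line adds at most 3) — so at least 3 bus lines are needed, and 3 is optimal.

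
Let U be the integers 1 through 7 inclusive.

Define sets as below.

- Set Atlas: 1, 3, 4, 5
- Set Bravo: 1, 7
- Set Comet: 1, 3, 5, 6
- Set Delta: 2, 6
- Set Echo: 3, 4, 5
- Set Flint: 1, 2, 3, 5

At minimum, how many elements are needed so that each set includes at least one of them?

Take H = {1, 5, 6}. Each listed set contains at least one of these, so H is a hitting set of size 3.
The sets Bravo, Delta, Echo are pairwise disjoint, so any hitting set needs a separate element for each — at least 3. Hence 3 is optimal.

3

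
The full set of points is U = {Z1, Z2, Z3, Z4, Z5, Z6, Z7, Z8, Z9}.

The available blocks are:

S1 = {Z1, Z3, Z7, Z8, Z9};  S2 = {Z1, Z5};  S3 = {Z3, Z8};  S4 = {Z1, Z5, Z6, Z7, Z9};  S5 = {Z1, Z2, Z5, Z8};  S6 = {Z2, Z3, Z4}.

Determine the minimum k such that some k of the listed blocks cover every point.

S4 and S5 and S6 together: S4 ∪ S5 ∪ S6 = {Z1, Z2, Z3, Z4, Z5, Z6, Z7, Z8, Z9} — every point is covered.
Only S6 contains Z4, so S6 is forced; the remaining 6 points need at least 2 more blocks (each remaining block adds at most 5) — so at least 3 blocks are needed, and 3 is optimal.

3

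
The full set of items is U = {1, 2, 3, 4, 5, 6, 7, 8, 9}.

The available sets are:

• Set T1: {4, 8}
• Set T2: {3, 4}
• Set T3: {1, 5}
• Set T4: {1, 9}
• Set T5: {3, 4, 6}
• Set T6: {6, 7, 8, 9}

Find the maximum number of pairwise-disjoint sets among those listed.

3

T2, T3, T6 are pairwise disjoint (T2={3,4}; T3={1,5}; T6={6,7,8,9}).
Every remaining set overlaps one of these, and no 4 of the listed sets are pairwise disjoint, so 3 is the maximum.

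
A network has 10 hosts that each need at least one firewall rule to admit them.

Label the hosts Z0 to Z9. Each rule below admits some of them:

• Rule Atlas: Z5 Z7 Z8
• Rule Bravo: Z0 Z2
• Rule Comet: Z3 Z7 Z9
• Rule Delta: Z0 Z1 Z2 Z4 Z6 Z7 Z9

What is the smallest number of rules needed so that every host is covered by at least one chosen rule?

3

Take {Atlas, Comet, Delta}. Their union is {Z0, Z1, Z2, Z3, Z4, Z5, Z6, Z7, Z8, Z9}, which is all 10 hosts.
Only Delta contains Z1, so Delta is forced; the remaining 3 hosts need at least 2 more rules (each remaining rule adds at most 2) — so at least 3 rules are needed, and 3 is optimal.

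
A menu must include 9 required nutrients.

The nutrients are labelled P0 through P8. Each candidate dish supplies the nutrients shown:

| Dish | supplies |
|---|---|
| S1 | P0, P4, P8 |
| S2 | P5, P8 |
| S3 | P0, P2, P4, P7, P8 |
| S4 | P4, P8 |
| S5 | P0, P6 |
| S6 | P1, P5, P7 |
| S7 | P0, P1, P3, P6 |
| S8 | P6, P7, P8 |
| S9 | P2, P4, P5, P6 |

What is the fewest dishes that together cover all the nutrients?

3

S7 and S8 and S9 together: S7 ∪ S8 ∪ S9 = {P0, P1, P2, P3, P4, P5, P6, P7, P8} — every nutrient is covered.
Only S7 contains P3, so S7 is forced; the remaining 5 nutrients need at least 2 more dishes (each remaining dish adds at most 4) — so at least 3 dishes are needed, and 3 is optimal.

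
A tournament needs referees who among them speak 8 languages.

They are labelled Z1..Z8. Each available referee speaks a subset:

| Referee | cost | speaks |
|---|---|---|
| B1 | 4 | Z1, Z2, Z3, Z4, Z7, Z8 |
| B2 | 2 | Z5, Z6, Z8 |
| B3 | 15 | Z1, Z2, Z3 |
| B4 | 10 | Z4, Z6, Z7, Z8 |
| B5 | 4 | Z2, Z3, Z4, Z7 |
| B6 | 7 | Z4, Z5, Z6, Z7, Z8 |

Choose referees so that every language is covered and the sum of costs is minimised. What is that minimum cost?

B1, B2 together cover every language (B1 ∪ B2 = {Z1, Z2, Z3, Z4, Z5, Z6, Z7, Z8}); total cost 4 + 2 = 6.
No covering selection has total cost below 6.

6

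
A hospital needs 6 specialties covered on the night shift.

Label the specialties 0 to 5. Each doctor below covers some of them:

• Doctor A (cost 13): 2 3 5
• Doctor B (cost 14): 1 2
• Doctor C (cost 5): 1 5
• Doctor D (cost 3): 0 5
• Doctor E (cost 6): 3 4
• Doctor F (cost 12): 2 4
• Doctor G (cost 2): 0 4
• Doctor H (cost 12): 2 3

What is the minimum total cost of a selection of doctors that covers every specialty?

19

C, G, H together cover every specialty (C ∪ G ∪ H = {0, 1, 2, 3, 4, 5}); total cost 5 + 2 + 12 = 19.
The greedy pick G, C, E, F costs 25; no covering selection beats 19.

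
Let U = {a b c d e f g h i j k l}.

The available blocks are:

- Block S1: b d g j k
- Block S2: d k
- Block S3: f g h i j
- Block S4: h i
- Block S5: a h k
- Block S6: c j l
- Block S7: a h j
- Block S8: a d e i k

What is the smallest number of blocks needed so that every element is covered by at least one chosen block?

S1, S3, S6, and S8 cover everything between them: the union {a, b, c, d, e, f, g, h, i, j, k, l} is all of U.
Only S1 contains b, so S1 is forced; the remaining 7 elements need at least 3 more blocks (each remaining block adds at most 3) — so at least 4 blocks are needed, and 4 is optimal.

4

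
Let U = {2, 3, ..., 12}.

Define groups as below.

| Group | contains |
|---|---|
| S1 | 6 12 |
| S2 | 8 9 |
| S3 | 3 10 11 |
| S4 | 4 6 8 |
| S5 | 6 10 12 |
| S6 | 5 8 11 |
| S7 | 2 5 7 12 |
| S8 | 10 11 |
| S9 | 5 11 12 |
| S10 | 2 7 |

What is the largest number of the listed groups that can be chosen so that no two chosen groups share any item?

S1, S2, S8, S10 are pairwise disjoint (S1={6,12}; S2={8,9}; S8={10,11}; S10={2,7}).
Every remaining group overlaps one of these, and no 5 of the listed groups are pairwise disjoint, so 4 is the maximum.

4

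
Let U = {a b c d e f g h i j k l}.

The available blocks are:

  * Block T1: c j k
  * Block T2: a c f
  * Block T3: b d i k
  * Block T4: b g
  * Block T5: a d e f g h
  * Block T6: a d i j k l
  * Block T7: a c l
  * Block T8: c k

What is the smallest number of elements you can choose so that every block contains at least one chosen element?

3

T = {a, b, k} meets every block (each contains at least one member of T), and |T| = 3.
No choice of 2 elements meets every block, so 3 is the minimum.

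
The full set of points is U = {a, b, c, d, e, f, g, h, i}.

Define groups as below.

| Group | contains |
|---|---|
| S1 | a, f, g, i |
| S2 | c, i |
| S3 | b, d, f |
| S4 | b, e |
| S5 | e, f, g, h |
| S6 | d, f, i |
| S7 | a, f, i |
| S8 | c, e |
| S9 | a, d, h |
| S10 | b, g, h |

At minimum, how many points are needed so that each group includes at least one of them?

4

T = {e, f, h, i} meets every group (each contains at least one member of T), and |T| = 4.
No choice of 3 points meets every group, so 4 is the minimum.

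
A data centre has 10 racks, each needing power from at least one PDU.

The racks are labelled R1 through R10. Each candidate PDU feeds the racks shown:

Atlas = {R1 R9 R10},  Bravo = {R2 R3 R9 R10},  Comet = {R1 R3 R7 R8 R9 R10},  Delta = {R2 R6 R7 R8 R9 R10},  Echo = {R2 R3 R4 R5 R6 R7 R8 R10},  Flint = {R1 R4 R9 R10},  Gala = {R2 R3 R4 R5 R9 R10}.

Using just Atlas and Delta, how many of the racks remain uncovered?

Union of Atlas, Delta = {R1, R2, R6, R7, R8, R9, R10}.
Not covered: R3, R4, R5 — 3 racks.

3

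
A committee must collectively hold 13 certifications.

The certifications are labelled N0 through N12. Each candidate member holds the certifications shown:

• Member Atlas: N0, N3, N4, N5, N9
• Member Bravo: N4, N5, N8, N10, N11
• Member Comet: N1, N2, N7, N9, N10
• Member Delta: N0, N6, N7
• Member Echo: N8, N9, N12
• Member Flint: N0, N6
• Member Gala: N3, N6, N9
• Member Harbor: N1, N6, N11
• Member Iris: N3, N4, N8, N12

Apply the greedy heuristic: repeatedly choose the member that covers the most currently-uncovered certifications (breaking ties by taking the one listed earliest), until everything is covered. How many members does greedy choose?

5

Greedy: pick Atlas (covers 5 new) → pick Comet (covers 4 new) → pick Bravo (covers 2 new) → pick Delta (covers 1 new) → pick Echo (covers 1 new). Total picks: 5.
(The true minimum cover uses only 4 members, so greedy is not optimal here.)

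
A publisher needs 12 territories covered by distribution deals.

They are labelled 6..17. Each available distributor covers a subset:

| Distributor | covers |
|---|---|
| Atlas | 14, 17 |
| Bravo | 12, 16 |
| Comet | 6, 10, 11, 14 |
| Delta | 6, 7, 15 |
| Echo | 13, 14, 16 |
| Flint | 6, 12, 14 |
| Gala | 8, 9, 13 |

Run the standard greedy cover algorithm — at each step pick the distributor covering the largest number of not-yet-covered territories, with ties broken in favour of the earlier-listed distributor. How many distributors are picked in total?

5

Greedy: pick Comet (covers 4 new) → pick Gala (covers 3 new) → pick Bravo (covers 2 new) → pick Delta (covers 2 new) → pick Atlas (covers 1 new). Total picks: 5.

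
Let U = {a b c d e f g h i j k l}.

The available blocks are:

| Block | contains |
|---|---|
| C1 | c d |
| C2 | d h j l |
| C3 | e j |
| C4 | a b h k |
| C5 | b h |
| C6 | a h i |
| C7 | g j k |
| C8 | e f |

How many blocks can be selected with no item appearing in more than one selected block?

C1, C6, C7, C8 are pairwise disjoint (C1={c,d}; C6={a,h,i}; C7={g,j,k}; C8={e,f}).
Every remaining block overlaps one of these, and no 5 of the listed blocks are pairwise disjoint, so 4 is the maximum.

4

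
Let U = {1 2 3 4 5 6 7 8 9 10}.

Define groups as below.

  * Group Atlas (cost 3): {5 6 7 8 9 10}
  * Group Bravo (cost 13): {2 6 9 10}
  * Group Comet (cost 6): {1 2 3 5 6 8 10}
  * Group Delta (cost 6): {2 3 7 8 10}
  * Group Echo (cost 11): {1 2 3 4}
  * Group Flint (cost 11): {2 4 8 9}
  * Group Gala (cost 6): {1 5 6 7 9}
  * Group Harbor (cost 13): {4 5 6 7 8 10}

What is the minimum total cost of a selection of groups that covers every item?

Atlas, Echo together cover every item (Atlas ∪ Echo = {1, 2, 3, 4, 5, 6, 7, 8, 9, 10}); total cost 3 + 11 = 14.
The greedy pick Atlas, Comet, Echo costs 20; no covering selection beats 14.

14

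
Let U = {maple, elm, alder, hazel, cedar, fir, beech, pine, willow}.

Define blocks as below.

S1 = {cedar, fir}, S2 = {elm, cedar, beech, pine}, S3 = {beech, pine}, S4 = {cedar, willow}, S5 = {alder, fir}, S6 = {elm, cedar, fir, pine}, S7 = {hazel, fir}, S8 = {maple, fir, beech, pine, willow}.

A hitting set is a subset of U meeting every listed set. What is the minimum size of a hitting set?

3

Take H = {cedar, fir, pine}. Each listed block contains at least one of these, so H is a hitting set of size 3.
The blocks S3, S4, S7 are pairwise disjoint, so any hitting set needs a separate item for each — at least 3. Hence 3 is optimal.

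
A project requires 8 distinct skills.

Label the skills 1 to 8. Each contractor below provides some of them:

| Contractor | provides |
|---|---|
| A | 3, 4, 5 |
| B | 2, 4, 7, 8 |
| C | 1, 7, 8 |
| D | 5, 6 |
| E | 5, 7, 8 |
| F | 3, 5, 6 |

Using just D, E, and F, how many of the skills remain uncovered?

3

Union of D, E, F = {3, 5, 6, 7, 8}.
Not covered: 1, 2, 4 — 3 skills.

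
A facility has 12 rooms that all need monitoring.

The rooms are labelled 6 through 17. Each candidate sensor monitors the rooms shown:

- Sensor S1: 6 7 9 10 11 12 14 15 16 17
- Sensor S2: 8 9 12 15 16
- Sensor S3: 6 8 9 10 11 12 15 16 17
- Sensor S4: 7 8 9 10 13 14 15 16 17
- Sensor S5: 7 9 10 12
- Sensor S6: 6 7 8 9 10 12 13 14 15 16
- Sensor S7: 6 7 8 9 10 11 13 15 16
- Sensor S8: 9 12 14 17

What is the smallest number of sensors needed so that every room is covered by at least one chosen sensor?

S1 and S7 together: S1 ∪ S7 = {6, 7, 8, 9, 10, 11, 12, 13, 14, 15, 16, 17} — every room is covered.
No single sensor has all 12 rooms (the largest, S1, has 10), so 2 is optimal.

2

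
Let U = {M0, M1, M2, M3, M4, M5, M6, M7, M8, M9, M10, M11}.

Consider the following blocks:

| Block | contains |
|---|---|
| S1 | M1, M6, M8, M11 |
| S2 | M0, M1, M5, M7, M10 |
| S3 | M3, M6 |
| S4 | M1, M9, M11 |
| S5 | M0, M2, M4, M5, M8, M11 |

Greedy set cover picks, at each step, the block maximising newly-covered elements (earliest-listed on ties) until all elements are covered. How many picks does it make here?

4

Greedy: pick S5 (covers 6 new) → pick S2 (covers 3 new) → pick S3 (covers 2 new) → pick S4 (covers 1 new). Total picks: 4.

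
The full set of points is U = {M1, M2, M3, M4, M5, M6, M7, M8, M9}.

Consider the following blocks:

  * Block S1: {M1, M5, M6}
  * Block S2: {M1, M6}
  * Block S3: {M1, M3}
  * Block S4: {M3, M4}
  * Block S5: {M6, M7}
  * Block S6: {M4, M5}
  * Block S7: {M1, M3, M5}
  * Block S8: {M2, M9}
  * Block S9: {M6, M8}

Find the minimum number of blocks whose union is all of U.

5

Take {S3, S5, S6, S8, S9}. Their union is {M1, M2, M3, M4, M5, M6, M7, M8, M9}, which is all 9 points.
No 4 of the 9 blocks cover everything (all 126 combinations miss at least one point), so 5 is optimal.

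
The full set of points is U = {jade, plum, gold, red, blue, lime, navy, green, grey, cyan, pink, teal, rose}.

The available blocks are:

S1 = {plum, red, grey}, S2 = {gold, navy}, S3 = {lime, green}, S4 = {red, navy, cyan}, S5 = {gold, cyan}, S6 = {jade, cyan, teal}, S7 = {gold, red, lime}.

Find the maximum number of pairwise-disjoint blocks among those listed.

4

S1, S2, S3, S6 are pairwise disjoint (S1={plum,red,grey}; S2={gold,navy}; S3={lime,green}; S6={jade,cyan,teal}).
Every remaining block overlaps one of these, and no 5 of the listed blocks are pairwise disjoint, so 4 is the maximum.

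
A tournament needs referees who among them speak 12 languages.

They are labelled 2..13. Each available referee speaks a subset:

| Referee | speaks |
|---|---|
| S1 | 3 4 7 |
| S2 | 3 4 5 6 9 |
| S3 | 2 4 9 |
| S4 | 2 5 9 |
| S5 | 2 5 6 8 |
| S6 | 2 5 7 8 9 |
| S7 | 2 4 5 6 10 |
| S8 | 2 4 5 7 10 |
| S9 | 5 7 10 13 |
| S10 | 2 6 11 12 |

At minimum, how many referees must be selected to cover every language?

S1 and S6 and S9 and S10 together: S1 ∪ S6 ∪ S9 ∪ S10 = {2, 3, 4, 5, 6, 7, 8, 9, 10, 11, 12, 13} — every language is covered.
No 3 of the 10 referees cover everything (all 120 combinations miss at least one language), so 4 is optimal.

4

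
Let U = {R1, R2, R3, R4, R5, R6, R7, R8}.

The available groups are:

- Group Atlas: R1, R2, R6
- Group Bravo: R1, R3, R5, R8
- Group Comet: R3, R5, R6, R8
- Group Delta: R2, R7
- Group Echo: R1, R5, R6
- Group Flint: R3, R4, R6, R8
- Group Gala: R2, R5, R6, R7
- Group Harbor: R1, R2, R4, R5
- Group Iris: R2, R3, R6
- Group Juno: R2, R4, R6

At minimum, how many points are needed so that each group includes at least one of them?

H = {R2, R3, R6} meets every group (each contains at least one member of H), and |H| = 3.
No choice of 2 points meets every group, so 3 is the minimum.

3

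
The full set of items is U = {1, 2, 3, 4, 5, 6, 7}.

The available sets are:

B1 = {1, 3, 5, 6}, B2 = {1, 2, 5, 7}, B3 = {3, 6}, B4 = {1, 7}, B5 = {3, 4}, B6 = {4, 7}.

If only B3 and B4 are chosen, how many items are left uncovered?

3

Union of B3, B4 = {1, 3, 6, 7}.
Not covered: 2, 4, 5 — 3 items.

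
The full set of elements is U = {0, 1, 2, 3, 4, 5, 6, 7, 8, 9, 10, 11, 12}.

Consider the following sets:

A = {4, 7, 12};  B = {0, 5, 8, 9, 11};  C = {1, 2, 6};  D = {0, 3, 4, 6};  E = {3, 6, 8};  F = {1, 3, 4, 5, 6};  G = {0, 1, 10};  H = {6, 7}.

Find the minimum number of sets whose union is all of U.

5

A and B and C and F and G together: A ∪ B ∪ C ∪ F ∪ G = {0, 1, 2, 3, 4, 5, 6, 7, 8, 9, 10, 11, 12} — every element is covered.
No 4 of the 8 sets cover everything (all 70 combinations miss at least one element), so 5 is optimal.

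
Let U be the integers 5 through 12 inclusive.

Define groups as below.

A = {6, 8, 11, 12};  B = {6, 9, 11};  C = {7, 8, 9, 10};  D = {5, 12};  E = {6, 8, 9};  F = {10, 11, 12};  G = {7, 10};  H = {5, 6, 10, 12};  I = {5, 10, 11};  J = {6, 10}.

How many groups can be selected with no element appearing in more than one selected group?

B, D, G are pairwise disjoint (B={6,9,11}; D={5,12}; G={7,10}).
Every remaining group overlaps one of these, and no 4 of the listed groups are pairwise disjoint, so 3 is the maximum.

3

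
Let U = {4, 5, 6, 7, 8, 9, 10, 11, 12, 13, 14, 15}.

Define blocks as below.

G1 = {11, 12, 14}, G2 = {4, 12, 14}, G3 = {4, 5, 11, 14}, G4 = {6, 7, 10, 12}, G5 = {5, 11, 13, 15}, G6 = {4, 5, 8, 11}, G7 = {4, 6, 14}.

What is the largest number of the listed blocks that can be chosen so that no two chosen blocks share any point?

2

G4, G6 are pairwise disjoint (G4={6,7,10,12}; G6={4,5,8,11}).
Every remaining block overlaps one of these, and no 3 of the listed blocks are pairwise disjoint, so 2 is the maximum.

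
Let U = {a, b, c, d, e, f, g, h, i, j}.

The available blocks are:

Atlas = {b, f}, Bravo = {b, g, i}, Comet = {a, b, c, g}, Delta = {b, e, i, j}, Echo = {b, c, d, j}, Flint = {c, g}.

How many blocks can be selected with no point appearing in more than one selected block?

2

Atlas, Flint are pairwise disjoint (Atlas={b,f}; Flint={c,g}).
Every remaining block overlaps one of these, and no 3 of the listed blocks are pairwise disjoint, so 2 is the maximum.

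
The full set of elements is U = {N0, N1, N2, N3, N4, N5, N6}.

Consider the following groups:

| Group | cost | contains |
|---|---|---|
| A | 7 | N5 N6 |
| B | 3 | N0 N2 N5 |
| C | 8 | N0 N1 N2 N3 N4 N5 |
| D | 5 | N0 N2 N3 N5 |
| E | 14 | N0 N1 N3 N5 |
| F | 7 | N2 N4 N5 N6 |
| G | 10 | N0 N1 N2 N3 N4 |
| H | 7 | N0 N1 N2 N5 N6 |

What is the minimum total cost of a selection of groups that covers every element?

15

A, C together cover every element (A ∪ C = {N0, N1, N2, N3, N4, N5, N6}); total cost 7 + 8 = 15.
The greedy pick B, C, A costs 18; no covering selection beats 15.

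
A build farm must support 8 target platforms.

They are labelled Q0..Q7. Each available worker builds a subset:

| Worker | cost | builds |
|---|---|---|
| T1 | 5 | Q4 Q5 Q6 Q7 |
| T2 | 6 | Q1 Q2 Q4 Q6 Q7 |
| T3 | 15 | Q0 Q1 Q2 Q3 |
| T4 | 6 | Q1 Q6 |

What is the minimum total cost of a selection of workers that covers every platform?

T1, T3 together cover every platform (T1 ∪ T3 = {Q0, Q1, Q2, Q3, Q4, Q5, Q6, Q7}); total cost 5 + 15 = 20.
The greedy pick T2, T1, T3 costs 26; no covering selection beats 20.

20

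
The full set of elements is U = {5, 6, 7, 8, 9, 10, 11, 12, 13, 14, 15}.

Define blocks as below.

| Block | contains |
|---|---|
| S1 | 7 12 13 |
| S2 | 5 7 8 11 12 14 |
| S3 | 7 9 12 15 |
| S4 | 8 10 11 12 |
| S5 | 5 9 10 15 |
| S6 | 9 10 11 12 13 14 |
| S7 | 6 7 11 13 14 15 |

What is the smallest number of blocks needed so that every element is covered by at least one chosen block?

S4, S5, and S7 cover everything between them: the union {5, 6, 7, 8, 9, 10, 11, 12, 13, 14, 15} is all of U.
Only S7 contains 6, so S7 is forced; the remaining 5 elements need at least 2 more blocks (each remaining block adds at most 3) — so at least 3 blocks are needed, and 3 is optimal.

3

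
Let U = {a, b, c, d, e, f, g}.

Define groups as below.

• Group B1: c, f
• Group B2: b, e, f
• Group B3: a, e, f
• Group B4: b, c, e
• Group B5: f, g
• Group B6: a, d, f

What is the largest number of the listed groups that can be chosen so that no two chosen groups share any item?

2

B4, B6 are pairwise disjoint (B4={b,c,e}; B6={a,d,f}).
Every remaining group overlaps one of these, and no 3 of the listed groups are pairwise disjoint, so 2 is the maximum.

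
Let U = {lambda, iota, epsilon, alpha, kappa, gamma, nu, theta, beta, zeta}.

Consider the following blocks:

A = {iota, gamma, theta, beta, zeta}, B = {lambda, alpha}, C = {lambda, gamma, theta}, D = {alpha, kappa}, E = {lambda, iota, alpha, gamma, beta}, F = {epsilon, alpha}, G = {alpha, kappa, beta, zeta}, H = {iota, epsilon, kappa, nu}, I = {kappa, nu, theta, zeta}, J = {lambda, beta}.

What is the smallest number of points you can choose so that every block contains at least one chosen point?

Take T = {lambda, alpha, kappa, gamma}. Each listed block contains at least one of these, so T is a hitting set of size 4.
No choice of 3 points meets every block, so 4 is the minimum.

4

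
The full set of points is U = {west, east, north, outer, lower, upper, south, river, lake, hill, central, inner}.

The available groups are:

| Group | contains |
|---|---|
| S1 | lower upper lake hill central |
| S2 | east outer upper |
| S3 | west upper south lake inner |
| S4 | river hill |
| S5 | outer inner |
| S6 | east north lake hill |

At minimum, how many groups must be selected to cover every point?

5

S1, S3, S4, S5, and S6 cover everything between them: the union {west, east, north, outer, lower, upper, south, river, lake, hill, central, inner} is all of U.
No 4 of the 6 groups cover everything (all 15 combinations miss at least one point), so 5 is optimal.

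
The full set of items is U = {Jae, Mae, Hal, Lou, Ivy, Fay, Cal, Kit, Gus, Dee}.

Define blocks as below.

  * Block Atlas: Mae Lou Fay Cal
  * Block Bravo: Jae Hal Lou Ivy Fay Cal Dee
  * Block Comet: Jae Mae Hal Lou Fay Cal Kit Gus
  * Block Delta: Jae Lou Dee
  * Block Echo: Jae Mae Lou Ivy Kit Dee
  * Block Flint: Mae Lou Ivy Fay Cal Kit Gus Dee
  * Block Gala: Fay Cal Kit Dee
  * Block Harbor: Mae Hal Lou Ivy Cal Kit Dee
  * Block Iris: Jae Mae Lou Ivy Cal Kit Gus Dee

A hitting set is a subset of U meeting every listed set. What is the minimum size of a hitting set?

2

H = {Lou, Cal} meets every block (each contains at least one member of H), and |H| = 2.
No single item lies in every block, so at least 2 are needed and 2 is optimal.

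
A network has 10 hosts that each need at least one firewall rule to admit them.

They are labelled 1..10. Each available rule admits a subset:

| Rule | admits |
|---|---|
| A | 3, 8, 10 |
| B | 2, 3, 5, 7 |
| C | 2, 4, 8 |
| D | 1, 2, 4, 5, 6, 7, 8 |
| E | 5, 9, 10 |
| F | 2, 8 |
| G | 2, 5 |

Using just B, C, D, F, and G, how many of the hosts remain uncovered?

2

Union of B, C, D, F, G = {1, 2, 3, 4, 5, 6, 7, 8}.
Not covered: 9, 10 — 2 hosts.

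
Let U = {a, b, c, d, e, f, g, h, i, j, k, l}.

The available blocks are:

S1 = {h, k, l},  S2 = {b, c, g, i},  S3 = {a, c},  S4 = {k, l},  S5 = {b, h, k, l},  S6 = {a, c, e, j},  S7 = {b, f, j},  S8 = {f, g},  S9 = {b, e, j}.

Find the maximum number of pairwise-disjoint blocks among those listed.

S3, S4, S8, S9 are pairwise disjoint (S3={a,c}; S4={k,l}; S8={f,g}; S9={b,e,j}).
Every remaining block overlaps one of these, and no 5 of the listed blocks are pairwise disjoint, so 4 is the maximum.

4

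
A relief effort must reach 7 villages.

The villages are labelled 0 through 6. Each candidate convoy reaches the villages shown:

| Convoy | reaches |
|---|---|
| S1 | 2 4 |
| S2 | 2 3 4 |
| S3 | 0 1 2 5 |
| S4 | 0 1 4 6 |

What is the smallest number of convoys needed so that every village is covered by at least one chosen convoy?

3

S2 and S3 and S4 together: S2 ∪ S3 ∪ S4 = {0, 1, 2, 3, 4, 5, 6} — every village is covered.
Only S2 contains 3, so S2 is forced; the remaining 4 villages need at least 2 more convoys (each remaining convoy adds at most 3) — so at least 3 convoys are needed, and 3 is optimal.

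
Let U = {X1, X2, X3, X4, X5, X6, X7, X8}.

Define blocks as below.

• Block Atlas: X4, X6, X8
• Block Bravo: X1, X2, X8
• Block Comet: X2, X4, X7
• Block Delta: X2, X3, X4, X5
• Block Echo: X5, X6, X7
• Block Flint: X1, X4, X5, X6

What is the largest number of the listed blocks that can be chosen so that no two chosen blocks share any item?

Bravo, Echo are pairwise disjoint (Bravo={X1,X2,X8}; Echo={X5,X6,X7}).
Every remaining block overlaps one of these, and no 3 of the listed blocks are pairwise disjoint, so 2 is the maximum.

2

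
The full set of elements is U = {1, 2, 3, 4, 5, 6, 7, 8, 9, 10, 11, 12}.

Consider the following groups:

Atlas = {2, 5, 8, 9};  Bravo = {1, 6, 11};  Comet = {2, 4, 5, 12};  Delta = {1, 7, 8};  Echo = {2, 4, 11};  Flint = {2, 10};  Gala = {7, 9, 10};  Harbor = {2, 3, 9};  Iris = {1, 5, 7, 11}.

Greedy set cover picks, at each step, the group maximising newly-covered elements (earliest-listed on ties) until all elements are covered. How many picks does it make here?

5

Greedy: pick Atlas (covers 4 new) → pick Bravo (covers 3 new) → pick Comet (covers 2 new) → pick Gala (covers 2 new) → pick Harbor (covers 1 new). Total picks: 5.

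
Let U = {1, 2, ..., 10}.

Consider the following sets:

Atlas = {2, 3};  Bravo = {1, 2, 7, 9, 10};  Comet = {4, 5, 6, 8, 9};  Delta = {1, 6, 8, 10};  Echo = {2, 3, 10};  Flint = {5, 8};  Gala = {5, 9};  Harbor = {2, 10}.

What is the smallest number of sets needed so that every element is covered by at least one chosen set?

Take {Atlas, Bravo, Comet}. Their union is {1, 2, 3, 4, 5, 6, 7, 8, 9, 10}, which is all 10 elements.
Only Comet contains 4, so Comet is forced; the remaining 5 elements need at least 2 more sets (each remaining set adds at most 4) — so at least 3 sets are needed, and 3 is optimal.

3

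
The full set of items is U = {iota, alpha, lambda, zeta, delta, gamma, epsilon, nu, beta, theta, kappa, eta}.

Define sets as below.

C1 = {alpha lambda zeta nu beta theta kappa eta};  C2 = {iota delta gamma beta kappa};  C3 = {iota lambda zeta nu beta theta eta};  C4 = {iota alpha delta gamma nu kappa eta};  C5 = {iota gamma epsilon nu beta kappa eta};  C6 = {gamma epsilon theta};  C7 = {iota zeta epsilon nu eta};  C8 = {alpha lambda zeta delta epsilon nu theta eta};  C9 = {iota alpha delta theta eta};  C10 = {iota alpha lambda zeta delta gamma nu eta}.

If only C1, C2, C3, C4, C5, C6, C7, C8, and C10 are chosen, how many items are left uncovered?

Union of C1, C2, C3, C4, C5, C6, C7, C8, C10 = {iota, alpha, lambda, zeta, delta, gamma, epsilon, nu, beta, theta, kappa, eta} — that's every item, so 0 are uncovered.

0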